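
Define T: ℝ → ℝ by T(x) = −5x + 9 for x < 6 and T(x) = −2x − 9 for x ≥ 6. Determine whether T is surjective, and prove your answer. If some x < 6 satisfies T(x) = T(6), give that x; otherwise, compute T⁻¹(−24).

Both pieces are strictly decreasing (slopes −5 and −2), so each is injective on its own interval.
The left piece maps (−∞, 6) onto (−21, ∞); the right piece maps [6, ∞) onto (−∞, −21].
These images together cover ℝ, so T is surjective.
Because the two images are disjoint, no x < 6 has T(x) = T(6), so we compute T⁻¹(−24): −24 lies in (−∞, −21], so solve −2x − 9 = −24: x = (−24 + 9)/(−2) = 15/2.

15/2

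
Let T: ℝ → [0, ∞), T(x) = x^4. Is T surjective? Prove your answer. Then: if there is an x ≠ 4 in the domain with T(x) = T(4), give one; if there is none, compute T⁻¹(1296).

-4

For any y ∈ [0, ∞), x = y^{1/4} ∈ ℝ satisfies x^4 = y, so T is surjective.
For the follow-up, such an x exists: taking x = −4 ∈ ℝ gives T(−4) = 256 = T(4) with −4 ≠ 4.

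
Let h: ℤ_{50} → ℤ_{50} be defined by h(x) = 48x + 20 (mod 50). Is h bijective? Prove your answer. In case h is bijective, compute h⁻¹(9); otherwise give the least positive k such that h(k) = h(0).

We have gcd(48, 50) = 2 > 1. Taking s = 0 and t = 25: h(0) = 20 and h(25) = 48·25 + 20 = 1220 ≡ 20 (mod 50).
So h(0) = h(25) while 0 ≠ 25, hence h is not injective, hence not bijective.
Since h is not bijective, we find the least positive k with h(k) = h(0): this means 48k ≡ 0 (mod 50), i.e. 50 ∣ 48k. Since gcd(48, 50) = 2, dividing through by 2 this holds exactly when 25 ∣ 24k, and as gcd(24, 25) = 1, exactly when 25 ∣ k.
The smallest positive such k is 25.

25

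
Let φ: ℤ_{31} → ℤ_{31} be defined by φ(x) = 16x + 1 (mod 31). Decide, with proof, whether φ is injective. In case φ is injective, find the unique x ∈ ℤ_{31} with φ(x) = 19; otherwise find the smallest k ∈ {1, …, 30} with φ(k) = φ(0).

5

By definition, injectivity means: for all x_1, x_2 in the domain, φ(x_1) = φ(x_2) implies x_1 = x_2.
Suppose φ(x_1) = φ(x_2) in ℤ_{31}. Then 16x_1 + 1 ≡ 16x_2 + 1 (mod 31), hence 16(x_1 − x_2) ≡ 0 (mod 31).
Since gcd(16, 31) = 1, 16 is invertible modulo 31, thus x_1 − x_2 ≡ 0 (mod 31), i.e. x_1 = x_2.
Hence φ is injective.
We now compute 16⁻¹ mod 31 explicitly. Euclid's algorithm: 31 = 1·16 + 15, 16 = 1·15 + 1; back-substituting gives 1 = 2·16 − 1·31, so 16⁻¹ ≡ 2 (mod 31).
Since φ is injective, we compute φ⁻¹(19): solve 16x + 1 ≡ 19 (mod 31), i.e. 16x ≡ 18 (mod 31).
Multiplying by 16⁻¹ = 2 gives x ≡ 2·18 = 36 = 1·31 + 5 ≡ 5 (mod 31).
Check: φ(5) = 16·5 + 1 = 81 = 2·31 + 19 ≡ 19 (mod 31).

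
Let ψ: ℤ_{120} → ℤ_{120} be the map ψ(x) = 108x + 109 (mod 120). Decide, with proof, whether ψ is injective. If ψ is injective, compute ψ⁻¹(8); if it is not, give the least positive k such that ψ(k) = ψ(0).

10

We have gcd(108, 120) = 12 > 1. Taking x_1 = 0 and x_2 = 10: ψ(0) = 109 and ψ(10) = 108·10 + 109 = 1189 ≡ 109 (mod 120).
So ψ(0) = ψ(10) while 0 ≠ 10, thus ψ is not injective.
Since ψ is not injective, we find the least positive k with ψ(k) = ψ(0): this means 108k ≡ 0 (mod 120), i.e. 120 ∣ 108k. Since gcd(108, 120) = 12, dividing through by 12 this holds exactly when 10 ∣ 9k, and as gcd(9, 10) = 1, exactly when 10 ∣ k.
The smallest positive such k is 10.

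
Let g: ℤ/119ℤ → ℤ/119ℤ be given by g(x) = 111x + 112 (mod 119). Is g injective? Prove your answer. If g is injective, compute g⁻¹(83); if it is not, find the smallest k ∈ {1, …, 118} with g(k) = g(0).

78

If g(u) = g(v), then 111u ≡ 111v (mod 119). Because gcd(111, 119) = 1, we may cancel 111 to get u ≡ v (mod 119).
Hence g is injective.
We now compute 111⁻¹ mod 119 explicitly. Euclid's algorithm: 119 = 1·111 + 8, 111 = 13·8 + 7, 8 = 1·7 + 1; back-substituting gives 1 = 104·111 − 97·119, so 111⁻¹ ≡ 104 (mod 119).
Since g is injective, we compute g⁻¹(83): solve 111x + 112 ≡ 83 (mod 119), i.e. 111x ≡ 90 (mod 119).
Multiplying by 111⁻¹ = 104 gives x ≡ 104·90 = 9360 = 78·119 + 78 ≡ 78 (mod 119).
Check: g(78) = 111·78 + 112 = 8770 = 73·119 + 83 ≡ 83 (mod 119).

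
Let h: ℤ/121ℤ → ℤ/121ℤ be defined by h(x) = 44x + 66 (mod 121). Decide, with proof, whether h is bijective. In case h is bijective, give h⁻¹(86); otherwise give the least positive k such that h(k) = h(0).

We have gcd(44, 121) = 11 > 1. Taking s = 0 and t = 11: h(0) = 66 and h(11) = 44·11 + 66 = 550 ≡ 66 (mod 121).
So h(0) = h(11) while 0 ≠ 11, so h is not injective, hence not bijective.
Since h is not bijective, we find the least positive k with h(k) = h(0): this means 44k ≡ 0 (mod 121), i.e. 121 ∣ 44k. Since gcd(44, 121) = 11, dividing through by 11 this holds exactly when 11 ∣ 4k, and as gcd(4, 11) = 1, exactly when 11 ∣ k.
The smallest positive such k is 11.

11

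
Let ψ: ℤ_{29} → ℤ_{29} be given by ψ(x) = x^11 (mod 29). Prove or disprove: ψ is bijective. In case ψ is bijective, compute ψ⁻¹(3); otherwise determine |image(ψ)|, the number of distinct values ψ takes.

Since 29 is prime, the nonzero elements of ℤ_{29} form a cyclic group of order 28.
As gcd(11, 28) = 1, raising to the 11th power is a bijection on this group: if a^11 ≡ b^11 then (ab^{−1})^11 = 1, and the only element of order dividing gcd(11, 28) = 1 is 1, so a = b.
With ψ(0) = 0 this makes ψ injective on all of ℤ_{29}, hence bijective (finite equal-size domain and codomain). In particular ψ is bijective.
Since ψ is bijective, we find the preimage of 3. The inverse of x ↦ x^11 on (ℤ_{29})^× is x ↦ x^23, because 11·23 = 253 = 9·28 + 1 ≡ 1 (mod 28) and x^{28} = 1 for x ≠ 0 (Fermat). So ψ⁻¹(3) = 3^23 mod 29.
Repeated squaring mod 29: 3^1 ≡ 3, 3^2 ≡ 3² = 9, 3^4 ≡ 9² = 81 ≡ 23, 3^8 ≡ 23² = 529 ≡ 7, 3^16 ≡ 7² = 49 ≡ 20. Since 23 = 16 + 4 + 2 + 1, 3^23 ≡ 20·23·9·3: 20·23 = 460 ≡ 25, then 25·9 = 225 ≡ 22, then 22·3 = 66 ≡ 8. So 3^23 ≡ 8 (mod 29).
Hence ψ⁻¹(3) = 8.

8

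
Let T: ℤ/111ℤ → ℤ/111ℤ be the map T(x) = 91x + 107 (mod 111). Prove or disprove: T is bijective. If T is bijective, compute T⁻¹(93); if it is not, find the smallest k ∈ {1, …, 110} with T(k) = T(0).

If T(u) = T(v), then 91u ≡ 91v (mod 111). Because gcd(91, 111) = 1, we may cancel 91 to get u ≡ v (mod 111).
We now compute 91⁻¹ mod 111 explicitly. Euclid's algorithm: 111 = 1·91 + 20, 91 = 4·20 + 11, 20 = 1·11 + 9, 11 = 1·9 + 2, 9 = 4·2 + 1; back-substituting gives 1 = 61·91 − 50·111, so 91⁻¹ ≡ 61 (mod 111).
For any y ∈ ℤ/111ℤ, x = 61(y − 107) mod 111 satisfies T(x) = 91·61(y − 107) + 107 ≡ y (since 91·61 ≡ 1 mod 111). So every y has a preimage.
Thus T is bijective.
Since T is bijective, we find T⁻¹(93): we need 91x ≡ 93 − 107 ≡ 97 (mod 111). Using 91⁻¹ = 61: x ≡ 61·97 = 5917 = 53·111 + 34, so x = 34.
Check: T(34) = 91·34 + 107 = 3201 = 28·111 + 93 ≡ 93 (mod 111).

34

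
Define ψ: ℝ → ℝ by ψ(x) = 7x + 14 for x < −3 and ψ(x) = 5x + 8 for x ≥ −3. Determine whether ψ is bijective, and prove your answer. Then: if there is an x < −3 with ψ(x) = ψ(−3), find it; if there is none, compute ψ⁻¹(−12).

Both pieces are strictly increasing (slopes 7 and 5), so each is injective on its own interval.
The left piece maps (−∞, −3) onto (−∞, −7); the right piece maps [−3, ∞) onto [−7, ∞).
Since −7 = −7, the images partition ℝ: ψ is injective and surjective, hence bijective.
Because the two images are disjoint, no x < −3 has ψ(x) = ψ(−3), so we compute ψ⁻¹(−12): −12 lies in (−∞, −7), so solve 7x + 14 = −12: x = (−12 − 14)/7 = −26/7.

-26/7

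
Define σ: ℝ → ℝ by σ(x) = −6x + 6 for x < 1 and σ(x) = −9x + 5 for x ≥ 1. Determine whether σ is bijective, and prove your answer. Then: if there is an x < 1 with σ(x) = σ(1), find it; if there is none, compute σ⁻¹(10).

Both pieces are strictly decreasing (slopes −6 and −9), so each is injective on its own interval.
The left piece maps (−∞, 1) onto (0, ∞); the right piece maps [1, ∞) onto (−∞, −4].
The images leave a gap (0 has no preimage), so σ is not surjective, hence not bijective.
Because the two images are disjoint, no x < 1 has σ(x) = σ(1), so we compute σ⁻¹(10): 10 lies in (0, ∞), so solve −6x + 6 = 10: x = (10 − 6)/(−6) = −2/3.

-2/3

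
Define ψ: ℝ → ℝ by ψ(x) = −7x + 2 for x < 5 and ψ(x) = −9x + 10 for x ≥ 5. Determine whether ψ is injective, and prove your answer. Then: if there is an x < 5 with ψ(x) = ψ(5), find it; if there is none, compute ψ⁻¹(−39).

Both pieces are strictly decreasing (slopes −7 and −9), so each is injective on its own interval.
The left piece maps (−∞, 5) onto (−33, ∞); the right piece maps [5, ∞) onto (−∞, −35].
These images are disjoint, so no value is attained by both pieces. Therefore ψ is injective.
Because the two images are disjoint, no x < 5 has ψ(x) = ψ(5), so we compute ψ⁻¹(−39): −39 lies in (−∞, −35], so solve −9x + 10 = −39: x = (−39 − 10)/(−9) = 49/9.

49/9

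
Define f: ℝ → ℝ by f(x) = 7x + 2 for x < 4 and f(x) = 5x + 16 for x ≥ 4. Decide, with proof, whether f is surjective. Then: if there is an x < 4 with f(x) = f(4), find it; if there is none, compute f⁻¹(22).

Both pieces are strictly increasing (slopes 7 and 5), so each is injective on its own interval.
The left piece maps (−∞, 4) onto (−∞, 30); the right piece maps [4, ∞) onto [36, ∞).
The union (−∞, 30) ∪ [36, ∞) omits the interval between 30 and 36; in particular 30 has no preimage. So f is not surjective.
Because the two images are disjoint, no x < 4 has f(x) = f(4), so we compute f⁻¹(22): 22 lies in (−∞, 30), so solve 7x + 2 = 22: x = (22 − 2)/7 = 20/7.

20/7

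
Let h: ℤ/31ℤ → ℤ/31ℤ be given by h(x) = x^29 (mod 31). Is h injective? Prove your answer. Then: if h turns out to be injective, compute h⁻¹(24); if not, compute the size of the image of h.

22

Since 31 is prime, the nonzero elements of ℤ/31ℤ form a cyclic group of order 30.
As gcd(29, 30) = 1, raising to the 29th power is a bijection on this group: if a^29 ≡ b^29 then (ab^{−1})^29 = 1, and the only element of order dividing gcd(29, 30) = 1 is 1, so a = b.
With h(0) = 0 this makes h injective on all of ℤ/31ℤ, hence bijective (finite equal-size domain and codomain). In particular h is injective.
Since h is injective, we find the preimage of 24. The inverse of x ↦ x^29 on (ℤ/31ℤ)^× is x ↦ x^29, because 29·29 = 841 = 28·30 + 1 ≡ 1 (mod 30) and x^{30} = 1 for x ≠ 0 (Fermat). So h⁻¹(24) = 24^29 mod 31.
Repeated squaring mod 31: 24^1 ≡ 24, 24^2 ≡ 24² = 576 ≡ 18, 24^4 ≡ 18² = 324 ≡ 14, 24^8 ≡ 14² = 196 ≡ 10, 24^16 ≡ 10² = 100 ≡ 7. Since 29 = 16 + 8 + 4 + 1, 24^29 ≡ 7·10·14·24: 7·10 = 70 ≡ 8, then 8·14 = 112 ≡ 19, then 19·24 = 456 ≡ 22. So 24^29 ≡ 22 (mod 31).
Hence h⁻¹(24) = 22.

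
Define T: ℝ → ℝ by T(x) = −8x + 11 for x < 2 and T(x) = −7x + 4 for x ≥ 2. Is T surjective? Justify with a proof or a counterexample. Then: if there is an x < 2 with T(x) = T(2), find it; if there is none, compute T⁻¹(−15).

19/7

Both pieces are strictly decreasing (slopes −8 and −7), so each is injective on its own interval.
The left piece maps (−∞, 2) onto (−5, ∞); the right piece maps [2, ∞) onto (−∞, −10].
The union (−5, ∞) ∪ (−∞, −10] omits the interval between −5 and −10; in particular −5 has no preimage. So T is not surjective.
Because the two images are disjoint, no x < 2 has T(x) = T(2), so we compute T⁻¹(−15): −15 lies in (−∞, −10], so solve −7x + 4 = −15: x = (−15 − 4)/(−7) = 19/7.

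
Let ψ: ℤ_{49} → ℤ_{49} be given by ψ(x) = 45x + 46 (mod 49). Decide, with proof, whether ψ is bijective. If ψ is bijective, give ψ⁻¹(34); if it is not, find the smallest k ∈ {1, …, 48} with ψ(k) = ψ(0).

3

Recall: ψ is injective if ψ(x_1) = ψ(x_2) implies x_1 = x_2.
Suppose ψ(x_1) = ψ(x_2) in ℤ_{49}. Then 45x_1 + 46 ≡ 45x_2 + 46 (mod 49), so 45(x_1 − x_2) ≡ 0 (mod 49).
Since gcd(45, 49) = 1, 45 is invertible modulo 49, so x_1 − x_2 ≡ 0 (mod 49), i.e. x_1 = x_2.
We now compute 45⁻¹ mod 49 explicitly. Euclid's algorithm: 49 = 1·45 + 4, 45 = 11·4 + 1; back-substituting gives 1 = 12·45 − 11·49, so 45⁻¹ ≡ 12 (mod 49).
Then y ↦ 12(y − 46) is a two-sided inverse to ψ, so every y ∈ ℤ_{49} has a preimage.
So ψ is bijective.
Since ψ is bijective, we compute ψ⁻¹(34): solve 45x + 46 ≡ 34 (mod 49), i.e. 45x ≡ 37 (mod 49).
Multiplying by 45⁻¹ = 12 gives x ≡ 12·37 = 444 = 9·49 + 3 ≡ 3 (mod 49).
Check: ψ(3) = 45·3 + 46 = 181 = 3·49 + 34 ≡ 34 (mod 49).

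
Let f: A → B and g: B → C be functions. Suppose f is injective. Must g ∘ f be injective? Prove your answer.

No. Take A = B = C = {1, 2, 3}, f = identity (injective), and g(x) = 1 for every x.
Then (g ∘ f)(1) = 1 = (g ∘ f)(3) with 1 ≠ 3, so g ∘ f is not injective.

not injective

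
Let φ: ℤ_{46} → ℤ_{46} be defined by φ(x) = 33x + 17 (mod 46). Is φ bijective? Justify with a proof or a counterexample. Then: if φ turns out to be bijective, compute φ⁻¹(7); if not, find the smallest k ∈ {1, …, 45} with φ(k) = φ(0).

By definition, injectivity means: for all a, b in the domain, φ(a) = φ(b) implies a = b.
If φ(a) = φ(b), then 33a ≡ 33b (mod 46). Because gcd(33, 46) = 1, we may cancel 33 to get a ≡ b (mod 46).
We now compute 33⁻¹ mod 46 explicitly. Euclid's algorithm: 46 = 1·33 + 13, 33 = 2·13 + 7, 13 = 1·7 + 6, 7 = 1·6 + 1; back-substituting gives 1 = 7·33 − 5·46, so 33⁻¹ ≡ 7 (mod 46).
Then y ↦ 7(y − 17) is a two-sided inverse to φ, so every y ∈ ℤ_{46} has a preimage.
Thus φ is bijective.
Since φ is bijective, we find φ⁻¹(7): we need 33x ≡ 7 − 17 ≡ 36 (mod 46). Using 33⁻¹ = 7: x ≡ 7·36 = 252 = 5·46 + 22, so x = 22.
Check: φ(22) = 33·22 + 17 = 743 = 16·46 + 7 ≡ 7 (mod 46).

22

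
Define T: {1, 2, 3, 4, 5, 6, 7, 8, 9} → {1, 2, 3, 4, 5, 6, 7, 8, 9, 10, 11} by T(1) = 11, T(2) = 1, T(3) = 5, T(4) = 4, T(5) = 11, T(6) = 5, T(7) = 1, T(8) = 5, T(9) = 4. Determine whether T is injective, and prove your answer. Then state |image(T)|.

4

T(1) = 11 = T(5) with 1 ≠ 5, so T is not injective.
The image of T is {1, 4, 5, 11}, which has 4 elements.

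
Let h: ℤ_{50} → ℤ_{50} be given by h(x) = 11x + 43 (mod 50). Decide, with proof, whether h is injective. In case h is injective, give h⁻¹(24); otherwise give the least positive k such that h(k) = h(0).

21

Suppose h(u) = h(v) in ℤ_{50}. Then 11u + 43 ≡ 11v + 43 (mod 50), therefore 11(u − v) ≡ 0 (mod 50).
Since gcd(11, 50) = 1, 11 is invertible modulo 50, so u − v ≡ 0 (mod 50), i.e. u = v.
So h is injective.
We now compute 11⁻¹ mod 50 explicitly. Euclid's algorithm: 50 = 4·11 + 6, 11 = 1·6 + 5, 6 = 1·5 + 1; back-substituting gives 1 = 41·11 − 9·50, so 11⁻¹ ≡ 41 (mod 50).
Since h is injective, we compute h⁻¹(24): solve 11x + 43 ≡ 24 (mod 50), i.e. 11x ≡ 31 (mod 50).
Multiplying by 11⁻¹ = 41 gives x ≡ 41·31 = 1271 = 25·50 + 21 ≡ 21 (mod 50).
Check: h(21) = 11·21 + 43 = 274 = 5·50 + 24 ≡ 24 (mod 50).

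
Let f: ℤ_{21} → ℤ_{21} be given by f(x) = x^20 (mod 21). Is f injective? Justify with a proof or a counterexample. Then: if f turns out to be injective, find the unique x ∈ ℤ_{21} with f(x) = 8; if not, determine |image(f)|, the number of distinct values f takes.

f(2): Repeated squaring mod 21: 2^1 ≡ 2, 2^2 ≡ 2² = 4, 2^4 ≡ 4² = 16, 2^8 ≡ 16² = 256 ≡ 4, 2^16 ≡ 4² = 16. Since 20 = 16 + 4, 2^20 ≡ 16·16: 16·16 = 256 ≡ 4. So 2^20 ≡ 4 (mod 21).
f(5): Repeated squaring mod 21: 5^1 ≡ 5, 5^2 ≡ 5² = 25 ≡ 4, 5^4 ≡ 4² = 16, 5^8 ≡ 16² = 256 ≡ 4, 5^16 ≡ 4² = 16. Since 20 = 16 + 4, 5^20 ≡ 16·16: 16·16 = 256 ≡ 4. So 5^20 ≡ 4 (mod 21).
So f(2) = f(5) = 4 while 2 ≠ 5, therefore f is not injective.
Since f is not injective, we determine |image(f)|. Computing x^20 mod 21 for each x (by repeated squaring, reducing mod 21 at every step), the values f(0), f(1), …, f(20) are: 0, 1, 4, 9, 16, 4, 15, 7, 1, 18, 16, 16, 18, 1, 7, 15, 4, 16, 9, 4, 1.
The distinct values are {0, 1, 4, 7, 9, 15, 16, 18}; there are 8 of them.

8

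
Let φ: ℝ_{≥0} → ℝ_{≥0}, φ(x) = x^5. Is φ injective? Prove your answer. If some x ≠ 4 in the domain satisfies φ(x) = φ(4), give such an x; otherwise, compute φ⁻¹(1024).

On ℝ_{≥0}, x ↦ x^5 is strictly increasing, so φ(s) = φ(t) forces s = t. Therefore φ is injective.
Since x ↦ x^5 is strictly increasing on ℝ_{≥0}, it is injective there, so no x ≠ 4 in the domain has φ(x) = φ(4). We therefore compute φ⁻¹(1024) = 1024^{1/5} = 4 (indeed 4^5 = 1024).

4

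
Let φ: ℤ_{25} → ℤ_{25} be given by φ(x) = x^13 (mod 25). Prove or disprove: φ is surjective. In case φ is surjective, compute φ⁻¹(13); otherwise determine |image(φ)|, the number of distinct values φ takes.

21

φ(0) = 0^13 = 0.
φ(5): Repeated squaring mod 25: 5^1 ≡ 5, 5^2 ≡ 5² = 25 ≡ 0, 5^4 ≡ 0² = 0, 5^8 ≡ 0² = 0. Since 13 = 8 + 4 + 1, 5^13 ≡ 0·0·5: 0·0 = 0, then 0·5 = 0. So 5^13 ≡ 0 (mod 25).
So φ(0) = φ(5) = 0 while 0 ≠ 5, so φ is not injective.
A non-injective map from the 25-element set ℤ_{25} to itself takes at most 24 distinct values, so it cannot be surjective. Thus φ is not surjective.
Since φ is not surjective, we determine |image(φ)|. Computing x^13 mod 25 for each x (by repeated squaring, reducing mod 25 at every step), the values φ(0), φ(1), …, φ(24) are: 0, 1, 17, 23, 14, 0, 16, 7, 13, 4, 0, 6, 22, 3, 19, 0, 21, 12, 18, 9, 0, 11, 2, 8, 24.
The distinct values are {0, 1, 2, 3, 4, 6, 7, 8, 9, 11, 12, 13, 14, 16, 17, 18, 19, 21, 22, 23, 24}; there are 21 of them.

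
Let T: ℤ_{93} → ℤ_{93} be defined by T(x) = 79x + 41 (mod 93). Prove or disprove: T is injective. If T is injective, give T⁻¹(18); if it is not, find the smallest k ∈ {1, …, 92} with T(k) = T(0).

88

Suppose T(a) = T(b) in ℤ_{93}. Then 79a + 41 ≡ 79b + 41 (mod 93), so 79(a − b) ≡ 0 (mod 93).
Since gcd(79, 93) = 1, 79 is invertible modulo 93, so a − b ≡ 0 (mod 93), i.e. a = b.
So T is injective.
We now compute 79⁻¹ mod 93 explicitly. Euclid's algorithm: 93 = 1·79 + 14, 79 = 5·14 + 9, 14 = 1·9 + 5, 9 = 1·5 + 4, 5 = 1·4 + 1; back-substituting gives 1 = 73·79 − 62·93, so 79⁻¹ ≡ 73 (mod 93).
Since T is injective, we compute T⁻¹(18): solve 79x + 41 ≡ 18 (mod 93), i.e. 79x ≡ 70 (mod 93).
Multiplying by 79⁻¹ = 73 gives x ≡ 73·70 = 5110 = 54·93 + 88 ≡ 88 (mod 93).
Check: T(88) = 79·88 + 41 = 6993 = 75·93 + 18 ≡ 18 (mod 93).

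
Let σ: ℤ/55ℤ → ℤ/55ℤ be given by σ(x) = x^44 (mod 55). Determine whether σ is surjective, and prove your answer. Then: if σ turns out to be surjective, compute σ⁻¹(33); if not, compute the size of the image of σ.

σ(4): Repeated squaring mod 55: 4^1 ≡ 4, 4^2 ≡ 4² = 16, 4^4 ≡ 16² = 256 ≡ 36, 4^8 ≡ 36² = 1296 ≡ 31, 4^16 ≡ 31² = 961 ≡ 26, 4^32 ≡ 26² = 676 ≡ 16. Since 44 = 32 + 8 + 4, 4^44 ≡ 16·31·36: 16·31 = 496 ≡ 1, then 1·36 = 36. So 4^44 ≡ 36 (mod 55).
σ(7): Repeated squaring mod 55: 7^1 ≡ 7, 7^2 ≡ 7² = 49, 7^4 ≡ 49² = 2401 ≡ 36, 7^8 ≡ 36² = 1296 ≡ 31, 7^16 ≡ 31² = 961 ≡ 26, 7^32 ≡ 26² = 676 ≡ 16. Since 44 = 32 + 8 + 4, 7^44 ≡ 16·31·36: 16·31 = 496 ≡ 1, then 1·36 = 36. So 7^44 ≡ 36 (mod 55).
So σ(4) = σ(7) = 36 while 4 ≠ 7, thus σ is not injective.
A non-injective map from the 55-element set ℤ/55ℤ to itself takes at most 54 distinct values, so it cannot be surjective. Thus σ is not surjective.
Since σ is not surjective, we determine |image(σ)|. Computing x^44 mod 55 for each x (by repeated squaring, reducing mod 55 at every step), the values σ(0), σ(1), …, σ(54) are: 0, 1, 16, 26, 36, 20, 31, 36, 26, 16, 45, 11, 1, 16, 26, 25, 31, 31, 36, 26, 5, 1, 11, 1, 16, 15, 36, 31, 31, 36, 15, 16, 1, 11, 1, 5, 26, 36, 31, 31, 25, 26, 16, 1, 11, 45, 16, 26, 36, 31, 20, 36, 26, 16, 1.
The distinct values are {0, 1, 5, 11, 15, 16, 20, 25, 26, 31, 36, 45}; there are 12 of them.

12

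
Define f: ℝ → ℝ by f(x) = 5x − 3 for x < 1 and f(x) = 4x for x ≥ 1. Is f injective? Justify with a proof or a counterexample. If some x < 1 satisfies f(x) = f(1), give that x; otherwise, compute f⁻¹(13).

13/4

Both pieces are strictly increasing (slopes 5 and 4), so each is injective on its own interval.
The left piece maps (−∞, 1) onto (−∞, 2); the right piece maps [1, ∞) onto [4, ∞).
These images are disjoint, so no value is attained by both pieces. Therefore f is injective.
Because the two images are disjoint, no x < 1 has f(x) = f(1), so we compute f⁻¹(13): 13 lies in [4, ∞), so solve 4x = 13: x = (13 − 0)/4 = 13/4.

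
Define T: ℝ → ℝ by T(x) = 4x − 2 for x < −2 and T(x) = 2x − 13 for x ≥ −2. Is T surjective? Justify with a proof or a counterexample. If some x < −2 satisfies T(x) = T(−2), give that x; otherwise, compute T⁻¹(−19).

Both pieces are strictly increasing (slopes 4 and 2), so each is injective on its own interval.
The left piece maps (−∞, −2) onto (−∞, −10); the right piece maps [−2, ∞) onto [−17, ∞).
The union (−∞, −10) ∪ [−17, ∞) covers ℝ, so T is surjective.
For the follow-up: the images overlap, so an x < −2 with T(x) = T(−2) exists. T(−2) = −17; solving 4x − 2 = −17 for x < −2 gives x = (−17 + 2)/4 = −15/4.

-15/4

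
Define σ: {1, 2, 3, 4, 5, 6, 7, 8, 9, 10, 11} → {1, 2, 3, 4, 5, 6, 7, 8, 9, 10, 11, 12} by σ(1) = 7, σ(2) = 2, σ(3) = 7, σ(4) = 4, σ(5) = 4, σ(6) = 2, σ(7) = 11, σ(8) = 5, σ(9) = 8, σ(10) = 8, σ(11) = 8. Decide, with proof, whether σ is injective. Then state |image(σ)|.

6

σ(1) = 7 = σ(3) with 1 ≠ 3, so σ is not injective.
The image of σ is {2, 4, 5, 7, 8, 11}, which has 6 elements.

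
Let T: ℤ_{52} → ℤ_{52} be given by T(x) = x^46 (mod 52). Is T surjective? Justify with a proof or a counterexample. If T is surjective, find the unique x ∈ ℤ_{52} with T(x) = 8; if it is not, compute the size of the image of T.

T(12): Repeated squaring mod 52: 12^1 ≡ 12, 12^2 ≡ 12² = 144 ≡ 40, 12^4 ≡ 40² = 1600 ≡ 40, 12^8 ≡ 40² = 1600 ≡ 40, 12^16 ≡ 40² = 1600 ≡ 40, 12^32 ≡ 40² = 1600 ≡ 40. Since 46 = 32 + 8 + 4 + 2, 12^46 ≡ 40·40·40·40: 40·40 = 1600 ≡ 40, then 40·40 = 1600 ≡ 40, then 40·40 = 1600 ≡ 40. So 12^46 ≡ 40 (mod 52).
T(14): Repeated squaring mod 52: 14^1 ≡ 14, 14^2 ≡ 14² = 196 ≡ 40, 14^4 ≡ 40² = 1600 ≡ 40, 14^8 ≡ 40² = 1600 ≡ 40, 14^16 ≡ 40² = 1600 ≡ 40, 14^32 ≡ 40² = 1600 ≡ 40. Since 46 = 32 + 8 + 4 + 2, 14^46 ≡ 40·40·40·40: 40·40 = 1600 ≡ 40, then 40·40 = 1600 ≡ 40, then 40·40 = 1600 ≡ 40. So 14^46 ≡ 40 (mod 52).
So T(12) = T(14) = 40 while 12 ≠ 14, hence T is not injective.
A non-injective map from the 52-element set ℤ_{52} to itself takes at most 51 distinct values, so it cannot be surjective. Hence T is not surjective.
Since T is not surjective, we determine |image(T)|. Computing x^46 mod 52 for each x (by repeated squaring, reducing mod 52 at every step), the values T(0), T(1), …, T(51) are: 0, 1, 36, 29, 48, 25, 4, 17, 12, 9, 16, 49, 40, 13, 40, 49, 16, 9, 12, 17, 4, 25, 48, 29, 36, 1, 0, 1, 36, 29, 48, 25, 4, 17, 12, 9, 16, 49, 40, 13, 40, 49, 16, 9, 12, 17, 4, 25, 48, 29, 36, 1.
The distinct values are {0, 1, 4, 9, 12, 13, 16, 17, 25, 29, 36, 40, 48, 49}; there are 14 of them.

14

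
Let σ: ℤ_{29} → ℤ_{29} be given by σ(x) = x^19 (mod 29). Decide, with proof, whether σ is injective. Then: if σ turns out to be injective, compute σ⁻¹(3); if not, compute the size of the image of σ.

27

Since 29 is prime, the nonzero elements of ℤ_{29} form a cyclic group of order 28.
As gcd(19, 28) = 1, raising to the 19th power is a bijection on this group: if a^19 ≡ b^19 then (ab^{−1})^19 = 1, and the only element of order dividing gcd(19, 28) = 1 is 1, so a = b.
With σ(0) = 0 this makes σ injective on all of ℤ_{29}, hence bijective (finite equal-size domain and codomain). In particular σ is injective.
Since σ is injective, we find the preimage of 3. The inverse of x ↦ x^19 on (ℤ_{29})^× is x ↦ x^3, because 19·3 = 57 = 2·28 + 1 ≡ 1 (mod 28) and x^{28} = 1 for x ≠ 0 (Fermat). So σ⁻¹(3) = 3^3 mod 29.
Repeated squaring mod 29: 3^1 ≡ 3, 3^2 ≡ 3² = 9. Since 3 = 2 + 1, 3^3 ≡ 9·3: 9·3 = 27. So 3^3 ≡ 27 (mod 29).
Hence σ⁻¹(3) = 27.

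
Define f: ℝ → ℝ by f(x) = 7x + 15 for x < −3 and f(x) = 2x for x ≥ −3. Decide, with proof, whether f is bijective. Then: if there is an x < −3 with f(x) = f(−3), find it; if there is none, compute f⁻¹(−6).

Both pieces are strictly increasing (slopes 7 and 2), so each is injective on its own interval.
The left piece maps (−∞, −3) onto (−∞, −6); the right piece maps [−3, ∞) onto [−6, ∞).
Since −6 = −6, the images partition ℝ: f is injective and surjective, hence bijective.
Because the two images are disjoint, no x < −3 has f(x) = f(−3), so we compute f⁻¹(−6): −6 lies in [−6, ∞), so solve 2x = −6: x = (−6 − 0)/2 = −3.

-3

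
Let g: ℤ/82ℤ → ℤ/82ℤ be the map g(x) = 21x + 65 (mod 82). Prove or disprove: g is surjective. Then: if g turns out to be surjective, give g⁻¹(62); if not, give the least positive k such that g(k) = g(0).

Recall that g is surjective if every y in the codomain equals g(x) for some x in the domain.
Since gcd(21, 82) = 1, 21 is invertible modulo 82. Euclid's algorithm: 82 = 3·21 + 19, 21 = 1·19 + 2, 19 = 9·2 + 1; back-substituting gives 1 = 43·21 − 11·82, so 21⁻¹ ≡ 43 (mod 82).
For any y ∈ ℤ/82ℤ, x = 43(y − 65) mod 82 satisfies g(x) = 21·43(y − 65) + 65 ≡ y (since 21·43 ≡ 1 mod 82). So every y has a preimage.
Thus g is surjective.
Since g is surjective, we find g⁻¹(62): we need 21x ≡ 62 − 65 ≡ 79 (mod 82). Using 21⁻¹ = 43: x ≡ 43·79 = 3397 = 41·82 + 35, so x = 35.
Check: g(35) = 21·35 + 65 = 800 = 9·82 + 62 ≡ 62 (mod 82).

35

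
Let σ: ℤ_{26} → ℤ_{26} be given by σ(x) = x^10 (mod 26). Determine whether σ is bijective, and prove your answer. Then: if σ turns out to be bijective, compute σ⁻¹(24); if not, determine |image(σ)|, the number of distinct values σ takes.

14

σ(12): Repeated squaring mod 26: 12^1 ≡ 12, 12^2 ≡ 12² = 144 ≡ 14, 12^4 ≡ 14² = 196 ≡ 14, 12^8 ≡ 14² = 196 ≡ 14. Since 10 = 8 + 2, 12^10 ≡ 14·14: 14·14 = 196 ≡ 14. So 12^10 ≡ 14 (mod 26).
σ(14): Repeated squaring mod 26: 14^1 ≡ 14, 14^2 ≡ 14² = 196 ≡ 14, 14^4 ≡ 14² = 196 ≡ 14, 14^8 ≡ 14² = 196 ≡ 14. Since 10 = 8 + 2, 14^10 ≡ 14·14: 14·14 = 196 ≡ 14. So 14^10 ≡ 14 (mod 26).
So σ(12) = σ(14) = 14 while 12 ≠ 14, hence σ is not injective, hence not bijective.
Since σ is not bijective, we determine |image(σ)|. Computing x^10 mod 26 for each x (by repeated squaring, reducing mod 26 at every step), the values σ(0), σ(1), …, σ(25) are: 0, 1, 10, 3, 22, 25, 4, 17, 12, 9, 16, 23, 14, 13, 14, 23, 16, 9, 12, 17, 4, 25, 22, 3, 10, 1.
The distinct values are {0, 1, 3, 4, 9, 10, 12, 13, 14, 16, 17, 22, 23, 25}; there are 14 of them.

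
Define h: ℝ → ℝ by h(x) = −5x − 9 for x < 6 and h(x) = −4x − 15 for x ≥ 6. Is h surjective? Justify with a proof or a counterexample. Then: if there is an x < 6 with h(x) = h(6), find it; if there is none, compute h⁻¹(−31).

22/5

Both pieces are strictly decreasing (slopes −5 and −4), so each is injective on its own interval.
The left piece maps (−∞, 6) onto (−39, ∞); the right piece maps [6, ∞) onto (−∞, −39].
These images together cover ℝ, so h is surjective.
Because the two images are disjoint, no x < 6 has h(x) = h(6), so we compute h⁻¹(−31): −31 lies in (−39, ∞), so solve −5x − 9 = −31: x = (−31 + 9)/(−5) = 22/5.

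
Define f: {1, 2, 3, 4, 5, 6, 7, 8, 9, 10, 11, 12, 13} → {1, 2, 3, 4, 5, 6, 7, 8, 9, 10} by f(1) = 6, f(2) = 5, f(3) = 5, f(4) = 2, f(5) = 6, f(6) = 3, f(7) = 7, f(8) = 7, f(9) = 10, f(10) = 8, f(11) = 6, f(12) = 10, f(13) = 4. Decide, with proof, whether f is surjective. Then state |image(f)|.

8

No element maps to 1, so f is not surjective.
The image of f is {2, 3, 4, 5, 6, 7, 8, 10}, which has 8 elements.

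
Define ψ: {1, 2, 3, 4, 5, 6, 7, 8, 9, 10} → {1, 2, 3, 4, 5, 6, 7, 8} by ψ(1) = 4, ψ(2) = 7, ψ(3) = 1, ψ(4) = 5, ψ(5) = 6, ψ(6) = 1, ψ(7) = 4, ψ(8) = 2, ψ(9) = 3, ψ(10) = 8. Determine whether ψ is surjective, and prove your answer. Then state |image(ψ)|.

Every element of the codomain has a preimage: 1 = ψ(3), 2 = ψ(8), 3 = ψ(9), 4 = ψ(1), 5 = ψ(4), 6 = ψ(5), 7 = ψ(2), 8 = ψ(10).
So ψ is surjective.
The image of ψ is {1, 2, 3, 4, 5, 6, 7, 8}, which has 8 elements.

8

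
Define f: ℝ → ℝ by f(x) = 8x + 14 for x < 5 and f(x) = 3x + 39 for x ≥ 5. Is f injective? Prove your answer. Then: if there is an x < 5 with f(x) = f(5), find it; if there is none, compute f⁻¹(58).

19/3

Both pieces are strictly increasing (slopes 8 and 3), so each is injective on its own interval.
The left piece maps (−∞, 5) onto (−∞, 54); the right piece maps [5, ∞) onto [54, ∞).
These images are disjoint, so no value is attained by both pieces. Thus f is injective.
Because the two images are disjoint, no x < 5 has f(x) = f(5), so we compute f⁻¹(58): 58 lies in [54, ∞), so solve 3x + 39 = 58: x = (58 − 39)/3 = 19/3.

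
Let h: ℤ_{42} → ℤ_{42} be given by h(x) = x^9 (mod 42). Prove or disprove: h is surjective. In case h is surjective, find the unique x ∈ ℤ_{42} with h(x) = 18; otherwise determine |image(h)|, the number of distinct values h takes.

18

h(2): Repeated squaring mod 42: 2^1 ≡ 2, 2^2 ≡ 2² = 4, 2^4 ≡ 4² = 16, 2^8 ≡ 16² = 256 ≡ 4. Since 9 = 8 + 1, 2^9 ≡ 4·2: 4·2 = 8. So 2^9 ≡ 8 (mod 42).
h(8): Repeated squaring mod 42: 8^1 ≡ 8, 8^2 ≡ 8² = 64 ≡ 22, 8^4 ≡ 22² = 484 ≡ 22, 8^8 ≡ 22² = 484 ≡ 22. Since 9 = 8 + 1, 8^9 ≡ 22·8: 22·8 = 176 ≡ 8. So 8^9 ≡ 8 (mod 42).
So h(2) = h(8) = 8 while 2 ≠ 8, thus h is not injective.
A non-injective map from the 42-element set ℤ_{42} to itself takes at most 41 distinct values, so it cannot be surjective. Hence h is not surjective.
Since h is not surjective, we determine |image(h)|. Computing x^9 mod 42 for each x (by repeated squaring, reducing mod 42 at every step), the values h(0), h(1), …, h(41) are: 0, 1, 8, 27, 22, 41, 6, 7, 8, 15, 34, 29, 6, 13, 14, 15, 22, 41, 36, 13, 20, 21, 22, 29, 6, 1, 20, 27, 28, 29, 36, 13, 8, 27, 34, 35, 36, 1, 20, 15, 34, 41.
The distinct values are {0, 1, 6, 7, 8, 13, 14, 15, 20, 21, 22, 27, 28, 29, 34, 35, 36, 41}; there are 18 of them.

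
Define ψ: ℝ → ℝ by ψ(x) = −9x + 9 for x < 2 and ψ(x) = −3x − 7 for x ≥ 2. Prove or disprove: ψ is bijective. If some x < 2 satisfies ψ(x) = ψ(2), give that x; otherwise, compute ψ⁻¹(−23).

Both pieces are strictly decreasing (slopes −9 and −3), so each is injective on its own interval.
The left piece maps (−∞, 2) onto (−9, ∞); the right piece maps [2, ∞) onto (−∞, −13].
The images leave a gap (−9 has no preimage), so ψ is not surjective, hence not bijective.
Because the two images are disjoint, no x < 2 has ψ(x) = ψ(2), so we compute ψ⁻¹(−23): −23 lies in (−∞, −13], so solve −3x − 7 = −23: x = (−23 + 7)/(−3) = 16/3.

16/3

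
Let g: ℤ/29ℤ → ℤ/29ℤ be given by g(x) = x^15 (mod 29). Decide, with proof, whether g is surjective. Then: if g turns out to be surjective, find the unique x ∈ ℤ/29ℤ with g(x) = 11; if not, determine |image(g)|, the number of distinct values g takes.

Since 29 is prime, the nonzero elements of ℤ/29ℤ form a cyclic group of order 28.
As gcd(15, 28) = 1, raising to the 15th power is a bijection on this group: if a^15 ≡ b^15 then (ab^{−1})^15 = 1, and the only element of order dividing gcd(15, 28) = 1 is 1, so a = b.
With g(0) = 0 this makes g injective on all of ℤ/29ℤ, hence bijective (finite equal-size domain and codomain). In particular g is surjective.
Since g is surjective, we find the preimage of 11. The inverse of x ↦ x^15 on (ℤ/29ℤ)^× is x ↦ x^15, because 15·15 = 225 = 8·28 + 1 ≡ 1 (mod 28) and x^{28} = 1 for x ≠ 0 (Fermat). So g⁻¹(11) = 11^15 mod 29.
Repeated squaring mod 29: 11^1 ≡ 11, 11^2 ≡ 11² = 121 ≡ 5, 11^4 ≡ 5² = 25, 11^8 ≡ 25² = 625 ≡ 16. Since 15 = 8 + 4 + 2 + 1, 11^15 ≡ 16·25·5·11: 16·25 = 400 ≡ 23, then 23·5 = 115 ≡ 28, then 28·11 = 308 ≡ 18. So 11^15 ≡ 18 (mod 29).
Hence g⁻¹(11) = 18.

18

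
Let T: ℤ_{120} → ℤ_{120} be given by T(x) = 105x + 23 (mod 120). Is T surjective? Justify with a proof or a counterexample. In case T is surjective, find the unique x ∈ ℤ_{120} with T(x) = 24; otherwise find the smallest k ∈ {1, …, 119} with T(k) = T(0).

8

Since gcd(105, 120) = 15, we have 105x ≡ 0 (mod 15) for all x, so T(x) ≡ 8 (mod 15).
But 0 ≢ 8 (mod 15), so 0 ∈ ℤ_{120} has no preimage. So T is not surjective.
Since T is not surjective, we find the least positive k with T(k) = T(0): this means 105k ≡ 0 (mod 120), i.e. 120 ∣ 105k. Since gcd(105, 120) = 15, dividing through by 15 this holds exactly when 8 ∣ 7k, and as gcd(7, 8) = 1, exactly when 8 ∣ k.
The smallest positive such k is 8.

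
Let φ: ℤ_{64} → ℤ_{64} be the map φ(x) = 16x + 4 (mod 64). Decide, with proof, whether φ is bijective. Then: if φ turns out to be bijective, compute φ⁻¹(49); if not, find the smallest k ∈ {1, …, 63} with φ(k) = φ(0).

Recall that φ is injective when φ(s) = φ(t) forces s = t.
We have gcd(16, 64) = 16 > 1. Taking s = 0 and t = 4: φ(0) = 4 and φ(4) = 16·4 + 4 = 68 ≡ 4 (mod 64).
So φ(0) = φ(4) while 0 ≠ 4, hence φ is not injective, hence not bijective.
Since φ is not bijective, we find the least positive k with φ(k) = φ(0): this means 16k ≡ 0 (mod 64), i.e. 64 ∣ 16k. Since gcd(16, 64) = 16, dividing through by 16 this holds exactly when 4 ∣ k.
The smallest positive such k is 4.

4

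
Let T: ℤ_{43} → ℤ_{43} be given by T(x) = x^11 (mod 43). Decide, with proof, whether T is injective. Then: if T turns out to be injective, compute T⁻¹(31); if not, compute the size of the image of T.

Since 43 is prime, the nonzero elements of ℤ_{43} form a cyclic group of order 42.
As gcd(11, 42) = 1, raising to the 11th power is a bijection on this group: if u^11 ≡ v^11 then (uv^{−1})^11 = 1, and the only element of order dividing gcd(11, 42) = 1 is 1, so u = v.
With T(0) = 0 this makes T injective on all of ℤ_{43}, hence bijective (finite equal-size domain and codomain). In particular T is injective.
Since T is injective, we find the preimage of 31. The inverse of x ↦ x^11 on (ℤ_{43})^× is x ↦ x^23, because 11·23 = 253 = 6·42 + 1 ≡ 1 (mod 42) and x^{42} = 1 for x ≠ 0 (Fermat). So T⁻¹(31) = 31^23 mod 43.
Repeated squaring mod 43: 31^1 ≡ 31, 31^2 ≡ 31² = 961 ≡ 15, 31^4 ≡ 15² = 225 ≡ 10, 31^8 ≡ 10² = 100 ≡ 14, 31^16 ≡ 14² = 196 ≡ 24. Since 23 = 16 + 4 + 2 + 1, 31^23 ≡ 24·10·15·31: 24·10 = 240 ≡ 25, then 25·15 = 375 ≡ 31, then 31·31 = 961 ≡ 15. So 31^23 ≡ 15 (mod 43).
Hence T⁻¹(31) = 15.

15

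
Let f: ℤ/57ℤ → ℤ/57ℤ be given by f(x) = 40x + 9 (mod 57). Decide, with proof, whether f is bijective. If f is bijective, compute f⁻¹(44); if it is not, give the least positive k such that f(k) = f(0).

Recall: f is injective when f(a) = f(b) forces a = b.
Suppose f(a) = f(b) in ℤ/57ℤ. Then 40a + 9 ≡ 40b + 9 (mod 57), so 40(a − b) ≡ 0 (mod 57).
Since gcd(40, 57) = 1, 40 is invertible modulo 57, thus a − b ≡ 0 (mod 57), i.e. a = b.
We now compute 40⁻¹ mod 57 explicitly. Euclid's algorithm: 57 = 1·40 + 17, 40 = 2·17 + 6, 17 = 2·6 + 5, 6 = 1·5 + 1; back-substituting gives 1 = 10·40 − 7·57, so 40⁻¹ ≡ 10 (mod 57).
Then y ↦ 10(y − 9) is a two-sided inverse to f, so every y ∈ ℤ/57ℤ has a preimage.
Therefore f is bijective.
Since f is bijective, we find f⁻¹(44): we need 40x ≡ 44 − 9 ≡ 35 (mod 57). Using 40⁻¹ = 10: x ≡ 10·35 = 350 = 6·57 + 8, so x = 8.
Check: f(8) = 40·8 + 9 = 329 = 5·57 + 44 ≡ 44 (mod 57).

8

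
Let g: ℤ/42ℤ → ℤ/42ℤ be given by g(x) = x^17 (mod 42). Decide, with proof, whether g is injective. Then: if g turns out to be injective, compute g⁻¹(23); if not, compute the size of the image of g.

Computing x^17 mod 42 for each x (by repeated squaring, reducing mod 42 at every step), the values g(0), g(1), …, g(41) are: 0, 1, 32, 33, 16, 17, 6, 7, 8, 39, 40, 23, 24, 13, 14, 15, 4, 5, 30, 31, 20, 21, 22, 11, 12, 37, 38, 27, 28, 29, 18, 19, 2, 3, 34, 35, 36, 25, 26, 9, 10, 41.
Every element of ℤ/42ℤ appears exactly once in this list, so g is a bijection, and in particular injective.
Since g is injective, we read off the preimage of 23 from the same table: g(11) = 23, so g⁻¹(23) = 11.

11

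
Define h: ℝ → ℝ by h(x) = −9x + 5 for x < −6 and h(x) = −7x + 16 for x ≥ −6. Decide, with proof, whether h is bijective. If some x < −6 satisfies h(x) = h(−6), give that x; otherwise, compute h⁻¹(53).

-37/7

Both pieces are strictly decreasing (slopes −9 and −7), so each is injective on its own interval.
The left piece maps (−∞, −6) onto (59, ∞); the right piece maps [−6, ∞) onto (−∞, 58].
The images leave a gap (59 has no preimage), so h is not surjective, hence not bijective.
Because the two images are disjoint, no x < −6 has h(x) = h(−6), so we compute h⁻¹(53): 53 lies in (−∞, 58], so solve −7x + 16 = 53: x = (53 − 16)/(−7) = −37/7.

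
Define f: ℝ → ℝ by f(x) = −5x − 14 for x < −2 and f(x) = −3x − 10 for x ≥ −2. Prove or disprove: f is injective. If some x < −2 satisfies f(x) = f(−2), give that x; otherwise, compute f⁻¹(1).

Both pieces are strictly decreasing (slopes −5 and −3), so each is injective on its own interval.
The left piece maps (−∞, −2) onto (−4, ∞); the right piece maps [−2, ∞) onto (−∞, −4].
These images are disjoint, so no value is attained by both pieces. Thus f is injective.
Because the two images are disjoint, no x < −2 has f(x) = f(−2), so we compute f⁻¹(1): 1 lies in (−4, ∞), so solve −5x − 14 = 1: x = (1 + 14)/(−5) = −3.

-3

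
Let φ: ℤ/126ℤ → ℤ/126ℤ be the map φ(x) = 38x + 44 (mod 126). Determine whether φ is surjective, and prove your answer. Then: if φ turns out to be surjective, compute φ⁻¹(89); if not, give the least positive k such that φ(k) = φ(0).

Since gcd(38, 126) = 2, we have 38x ≡ 0 (mod 2) for all x, so φ(x) ≡ 0 (mod 2).
But 1 ≢ 0 (mod 2), so 1 ∈ ℤ/126ℤ has no preimage. Therefore φ is not surjective.
Since φ is not surjective, we find the least positive k with φ(k) = φ(0): this means 38k ≡ 0 (mod 126), i.e. 126 ∣ 38k. Since gcd(38, 126) = 2, dividing through by 2 this holds exactly when 63 ∣ 19k, and as gcd(19, 63) = 1, exactly when 63 ∣ k.
The smallest positive such k is 63.

63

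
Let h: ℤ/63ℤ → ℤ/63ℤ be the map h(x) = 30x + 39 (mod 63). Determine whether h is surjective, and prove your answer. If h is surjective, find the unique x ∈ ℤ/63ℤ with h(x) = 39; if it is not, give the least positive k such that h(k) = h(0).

Since gcd(30, 63) = 3, we have 30x ≡ 0 (mod 3) for all x, so h(x) ≡ 0 (mod 3).
But 1 ≢ 0 (mod 3), so 1 ∈ ℤ/63ℤ has no preimage. Thus h is not surjective.
Since h is not surjective, we find the least positive k with h(k) = h(0): this means 30k ≡ 0 (mod 63), i.e. 63 ∣ 30k. Since gcd(30, 63) = 3, dividing through by 3 this holds exactly when 21 ∣ 10k, and as gcd(10, 21) = 1, exactly when 21 ∣ k.
The smallest positive such k is 21.

21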